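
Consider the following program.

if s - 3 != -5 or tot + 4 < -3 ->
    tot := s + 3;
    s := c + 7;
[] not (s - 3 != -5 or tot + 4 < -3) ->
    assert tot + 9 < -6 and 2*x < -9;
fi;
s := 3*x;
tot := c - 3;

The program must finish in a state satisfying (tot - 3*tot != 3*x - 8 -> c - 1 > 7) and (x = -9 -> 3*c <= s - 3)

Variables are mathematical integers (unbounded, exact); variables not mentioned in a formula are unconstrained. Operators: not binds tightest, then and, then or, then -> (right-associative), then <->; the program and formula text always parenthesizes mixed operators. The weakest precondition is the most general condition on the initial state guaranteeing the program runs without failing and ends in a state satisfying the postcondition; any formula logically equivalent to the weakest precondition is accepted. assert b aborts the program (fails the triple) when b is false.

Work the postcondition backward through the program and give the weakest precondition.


Working backward. After the program, the postcondition (tot - 3*tot != 3*x - 8 -> c - 1 > 7) and (x = -9 -> 3*c <= s - 3) must hold; in canonical form it is (2*tot + 3*x != 8 -> c > 8) and (x = -9 -> 3*c <= s - 3).
Before tot := c - 3: (2*c + 3*x != 14 -> c > 8) and (x = -9 -> 3*c <= s - 3)
Before s := 3*x: (2*c + 3*x != 14 -> c > 8) and (x = -9 -> 3*c <= 3*x - 3)
Then branch requires (2*c + 3*x != 14 -> c > 8) and (x = -9 -> 3*c <= 3*x - 3); else branch requires tot < -15 and 2*x < -9 and (2*c + 3*x != 14 -> c > 8) and (x = -9 -> 3*c <= 3*x - 3).
Before the if: ((s != -2 or tot < -7) -> ((2*c + 3*x != 14 -> c > 8) and (x = -9 -> 3*c <= 3*x - 3))) and ((not (s != -2 or tot < -7)) -> (tot < -15 and 2*x < -9 and (2*c + 3*x != 14 -> c > 8) and (x = -9 -> 3*c <= 3*x - 3)))
Answer: WP = ((s != -2 or tot < -7) -> ((2*c + 3*x != 14 -> c > 8) and (x = -9 -> 3*c <= 3*x - 3))) and ((not (s != -2 or tot < -7)) -> (tot < -15 and 2*x < -9 and (2*c + 3*x != 14 -> c > 8) and (x = -9 -> 3*c <= 3*x - 3)))


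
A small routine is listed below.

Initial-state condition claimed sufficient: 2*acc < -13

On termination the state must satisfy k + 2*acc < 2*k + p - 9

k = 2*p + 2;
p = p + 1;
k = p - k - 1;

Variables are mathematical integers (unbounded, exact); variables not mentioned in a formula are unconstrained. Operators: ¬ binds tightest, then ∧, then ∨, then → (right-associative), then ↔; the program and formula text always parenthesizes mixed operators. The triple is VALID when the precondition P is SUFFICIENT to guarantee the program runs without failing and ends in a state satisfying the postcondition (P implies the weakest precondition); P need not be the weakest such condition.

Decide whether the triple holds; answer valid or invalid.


Working backward. After the program, the postcondition k + 2*acc < 2*k + p - 9 must hold; in canonical form it is 2*acc < k + p - 9.
Before k := p - k - 1: 2*acc + k < 2*p - 10
Before p := p + 1: 2*acc + k < 2*p - 8
Before k := 2*p + 2: 2*acc < -10
The weakest precondition is 2*acc < -10.
Check whether 2*acc < -13 implies it.
Every state satisfying the precondition satisfies the weakest precondition: the implication holds.
Answer: valid


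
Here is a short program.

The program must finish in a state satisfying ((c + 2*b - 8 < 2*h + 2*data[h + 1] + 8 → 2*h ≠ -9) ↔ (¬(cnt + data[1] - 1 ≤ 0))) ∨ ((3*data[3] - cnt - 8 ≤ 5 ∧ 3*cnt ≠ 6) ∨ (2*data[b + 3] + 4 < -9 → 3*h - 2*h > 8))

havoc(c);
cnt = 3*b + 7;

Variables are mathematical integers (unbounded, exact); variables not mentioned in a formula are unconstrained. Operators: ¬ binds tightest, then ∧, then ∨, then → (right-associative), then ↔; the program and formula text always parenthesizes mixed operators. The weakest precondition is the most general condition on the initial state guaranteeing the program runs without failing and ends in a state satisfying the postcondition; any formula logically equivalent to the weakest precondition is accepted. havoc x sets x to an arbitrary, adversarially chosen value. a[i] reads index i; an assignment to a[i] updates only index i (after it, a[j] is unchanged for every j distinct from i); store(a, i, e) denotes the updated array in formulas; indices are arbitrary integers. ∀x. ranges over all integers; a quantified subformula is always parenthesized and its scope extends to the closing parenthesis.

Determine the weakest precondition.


Working backward. After the program, the postcondition ((c + 2*b - 8 < 2*h + 2*data[h + 1] + 8 → 2*h ≠ -9) ↔ (¬(cnt + data[1] - 1 ≤ 0))) ∨ ((3*data[3] - cnt - 8 ≤ 5 ∧ 3*cnt ≠ 6) ∨ (2*data[b + 3] + 4 < -9 → 3*h - 2*h > 8)) must hold; in canonical form it is ((2*b + c < 2*data[h + 1] + 2*h + 16 → 2*h ≠ -9) ↔ (¬(data[1] + cnt ≤ 1))) ∨ (3*data[3] ≤ cnt + 13 ∧ 3*cnt ≠ 6) ∨ (2*data[b + 3] < -13 → h > 8).
Before cnt := 3*b + 7: ((2*b + c < 2*data[h + 1] + 2*h + 16 → 2*h ≠ -9) ↔ (¬(data[1] + 3*b ≤ -6))) ∨ (3*data[3] ≤ 3*b + 20 ∧ 9*b ≠ -15) ∨ (2*data[b + 3] < -13 → h > 8)
Before havoc c: ∀c_1. (((2*b + c_1 < 2*data[h + 1] + 2*h + 16 → 2*h ≠ -9) ↔ (¬(data[1] + 3*b ≤ -6))) ∨ (3*data[3] ≤ 3*b + 20 ∧ 9*b ≠ -15) ∨ (2*data[b + 3] < -13 → h > 8))
Answer: WP = ∀c_1. (((2*b + c_1 < 2*data[h + 1] + 2*h + 16 → 2*h ≠ -9) ↔ (¬(data[1] + 3*b ≤ -6))) ∨ (3*data[3] ≤ 3*b + 20 ∧ 9*b ≠ -15) ∨ (2*data[b + 3] < -13 → h > 8))


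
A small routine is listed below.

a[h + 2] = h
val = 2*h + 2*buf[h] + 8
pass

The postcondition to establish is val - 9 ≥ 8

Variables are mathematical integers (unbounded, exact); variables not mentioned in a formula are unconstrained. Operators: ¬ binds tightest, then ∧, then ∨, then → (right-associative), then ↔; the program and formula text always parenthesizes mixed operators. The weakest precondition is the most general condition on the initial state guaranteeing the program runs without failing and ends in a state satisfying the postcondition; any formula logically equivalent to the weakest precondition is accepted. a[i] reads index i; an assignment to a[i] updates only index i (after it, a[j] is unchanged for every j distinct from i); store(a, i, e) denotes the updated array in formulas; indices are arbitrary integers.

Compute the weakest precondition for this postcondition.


Working backward. After the program, the postcondition val - 9 ≥ 8 must hold; in canonical form it is val ≥ 17.
Before skip: val ≥ 17
Before val := 2*h + 2*buf[h] + 8: 2*buf[h] + 2*h ≥ 9
Before a[h + 2] := h: 2*buf[h] + 2*h ≥ 9
Answer: WP = 2*buf[h] + 2*h ≥ 9


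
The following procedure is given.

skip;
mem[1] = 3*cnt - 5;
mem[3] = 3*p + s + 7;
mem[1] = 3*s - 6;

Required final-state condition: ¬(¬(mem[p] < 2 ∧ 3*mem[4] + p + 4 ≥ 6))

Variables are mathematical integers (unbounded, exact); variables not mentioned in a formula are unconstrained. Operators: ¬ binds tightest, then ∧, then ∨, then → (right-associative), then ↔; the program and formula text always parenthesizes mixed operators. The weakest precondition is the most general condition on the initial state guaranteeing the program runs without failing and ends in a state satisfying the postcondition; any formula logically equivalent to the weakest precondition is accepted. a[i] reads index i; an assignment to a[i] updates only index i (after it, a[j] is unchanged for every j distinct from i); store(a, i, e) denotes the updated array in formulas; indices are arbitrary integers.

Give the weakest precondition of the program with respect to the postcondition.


Working backward. After the program, the postcondition ¬(¬(mem[p] < 2 ∧ 3*mem[4] + p + 4 ≥ 6)) must hold; in canonical form it is mem[p] < 2 ∧ 3*mem[4] + p ≥ 2.
Before mem[1] := 3*s - 6: store(mem, 1, 3*s - 6)[p] < 2 ∧ 3*mem[4] + p ≥ 2
Before mem[3] := 3*p + s + 7: store(store(mem, 3, 3*p + s + 7), 1, 3*s - 6)[p] < 2 ∧ 3*mem[4] + p ≥ 2
Before mem[1] := 3*cnt - 5: store(store(store(mem, 1, 3*cnt - 5), 3, 3*p + s + 7), 1, 3*s - 6)[p] < 2 ∧ 3*mem[4] + p ≥ 2
Before skip: store(store(store(mem, 1, 3*cnt - 5), 3, 3*p + s + 7), 1, 3*s - 6)[p] < 2 ∧ 3*mem[4] + p ≥ 2
Answer: WP = store(store(store(mem, 1, 3*cnt - 5), 3, 3*p + s + 7), 1, 3*s - 6)[p] < 2 ∧ 3*mem[4] + p ≥ 2


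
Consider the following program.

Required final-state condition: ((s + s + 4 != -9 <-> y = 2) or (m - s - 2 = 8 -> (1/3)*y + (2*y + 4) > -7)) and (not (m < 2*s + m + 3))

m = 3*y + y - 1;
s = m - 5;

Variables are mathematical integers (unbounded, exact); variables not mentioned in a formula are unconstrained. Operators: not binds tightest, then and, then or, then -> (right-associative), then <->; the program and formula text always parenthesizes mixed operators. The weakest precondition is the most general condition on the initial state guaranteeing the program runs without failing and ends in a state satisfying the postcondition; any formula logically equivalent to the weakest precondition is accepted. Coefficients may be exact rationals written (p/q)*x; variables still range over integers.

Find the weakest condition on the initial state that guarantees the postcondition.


Working backward. After the program, the postcondition ((s + s + 4 != -9 <-> y = 2) or (m - s - 2 = 8 -> (1/3)*y + (2*y + 4) > -7)) and (not (m < 2*s + m + 3)) must hold; in canonical form it is ((2*s != -13 <-> y = 2) or (m = s + 10 -> (7/3)*y > -11)) and (not (2*s > -3)).
Before s := m - 5: not (2*m > 7)
Before m := 3*y + y - 1: not (8*y > 9)
Answer: WP = not (8*y > 9)


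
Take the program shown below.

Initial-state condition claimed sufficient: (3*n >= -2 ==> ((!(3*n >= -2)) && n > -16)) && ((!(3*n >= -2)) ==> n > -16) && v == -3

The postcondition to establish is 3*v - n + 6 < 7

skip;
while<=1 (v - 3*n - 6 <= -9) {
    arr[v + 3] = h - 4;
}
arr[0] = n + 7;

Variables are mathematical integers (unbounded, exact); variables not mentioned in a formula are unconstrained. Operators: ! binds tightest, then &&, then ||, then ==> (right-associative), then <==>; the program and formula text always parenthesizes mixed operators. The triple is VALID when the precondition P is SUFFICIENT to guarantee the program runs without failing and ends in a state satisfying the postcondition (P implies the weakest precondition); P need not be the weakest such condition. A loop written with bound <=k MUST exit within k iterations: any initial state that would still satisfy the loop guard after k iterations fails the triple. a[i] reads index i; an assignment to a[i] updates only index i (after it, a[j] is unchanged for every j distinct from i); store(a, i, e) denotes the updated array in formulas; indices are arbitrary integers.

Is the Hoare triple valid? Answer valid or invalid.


Working backward. After the program, the postcondition 3*v - n + 6 < 7 must hold; in canonical form it is 3*v < n + 1.
Before arr[0] := n + 7: 3*v < n + 1
Before the loop (bound <=1), unroll the exhaustion recursion (WP_0 = exit-now case; WP_j = one more guarded iteration, up to j = 1):
  WP_0: (!(v <= 3*n - 3)) && 3*v < n + 1
  WP_1: (v <= 3*n - 3 ==> ((!(v <= 3*n - 3)) && 3*v < n + 1)) && ((!(v <= 3*n - 3)) ==> 3*v < n + 1)
So before the loop: (v <= 3*n - 3 ==> ((!(v <= 3*n - 3)) && 3*v < n + 1)) && ((!(v <= 3*n - 3)) ==> 3*v < n + 1)
Before skip: (v <= 3*n - 3 ==> ((!(v <= 3*n - 3)) && 3*v < n + 1)) && ((!(v <= 3*n - 3)) ==> 3*v < n + 1)
The weakest precondition is (v <= 3*n - 3 ==> ((!(v <= 3*n - 3)) && 3*v < n + 1)) && ((!(v <= 3*n - 3)) ==> 3*v < n + 1).
Check whether (3*n >= -2 ==> ((!(3*n >= -2)) && n > -16)) && ((!(3*n >= -2)) ==> n > -16) && v == -3 implies it.
Countermodel: at the initial state n = -15, v = -3, the precondition holds but the weakest precondition fails.
Answer: invalid


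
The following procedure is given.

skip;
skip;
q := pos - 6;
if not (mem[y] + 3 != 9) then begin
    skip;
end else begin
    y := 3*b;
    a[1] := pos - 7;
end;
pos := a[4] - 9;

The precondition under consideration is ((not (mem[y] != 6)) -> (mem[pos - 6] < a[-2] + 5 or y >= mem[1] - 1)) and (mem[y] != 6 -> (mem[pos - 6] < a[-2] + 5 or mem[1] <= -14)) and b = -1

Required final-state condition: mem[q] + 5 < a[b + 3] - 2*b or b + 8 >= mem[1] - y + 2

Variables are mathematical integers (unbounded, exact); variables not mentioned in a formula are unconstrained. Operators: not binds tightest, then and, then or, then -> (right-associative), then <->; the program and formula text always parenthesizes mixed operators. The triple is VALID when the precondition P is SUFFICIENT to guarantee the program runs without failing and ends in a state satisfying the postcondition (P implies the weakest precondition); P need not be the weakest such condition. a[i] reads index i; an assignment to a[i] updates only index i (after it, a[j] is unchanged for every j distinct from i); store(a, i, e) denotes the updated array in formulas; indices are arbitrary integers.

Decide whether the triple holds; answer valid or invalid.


Working backward. After the program, the postcondition mem[q] + 5 < a[b + 3] - 2*b or b + 8 >= mem[1] - y + 2 must hold; in canonical form it is mem[q] + 2*b < a[b + 3] - 5 or b + y >= mem[1] - 6.
Before pos := a[4] - 9: mem[q] + 2*b < a[b + 3] - 5 or b + y >= mem[1] - 6
Then branch requires mem[q] + 2*b < a[b + 3] - 5 or b + y >= mem[1] - 6; else branch requires mem[q] + 2*b < store(a, 1, pos - 7)[b + 3] - 5 or 4*b >= mem[1] - 6.
Before the if: ((not (mem[y] != 6)) -> (mem[q] + 2*b < a[b + 3] - 5 or b + y >= mem[1] - 6)) and (mem[y] != 6 -> (mem[q] + 2*b < store(a, 1, pos - 7)[b + 3] - 5 or 4*b >= mem[1] - 6))
Before q := pos - 6: ((not (mem[y] != 6)) -> (mem[pos - 6] + 2*b < a[b + 3] - 5 or b + y >= mem[1] - 6)) and (mem[y] != 6 -> (mem[pos - 6] + 2*b < store(a, 1, pos - 7)[b + 3] - 5 or 4*b >= mem[1] - 6))
Before skip: ((not (mem[y] != 6)) -> (mem[pos - 6] + 2*b < a[b + 3] - 5 or b + y >= mem[1] - 6)) and (mem[y] != 6 -> (mem[pos - 6] + 2*b < store(a, 1, pos - 7)[b + 3] - 5 or 4*b >= mem[1] - 6))
Before skip: ((not (mem[y] != 6)) -> (mem[pos - 6] + 2*b < a[b + 3] - 5 or b + y >= mem[1] - 6)) and (mem[y] != 6 -> (mem[pos - 6] + 2*b < store(a, 1, pos - 7)[b + 3] - 5 or 4*b >= mem[1] - 6))
The weakest precondition is ((not (mem[y] != 6)) -> (mem[pos - 6] + 2*b < a[b + 3] - 5 or b + y >= mem[1] - 6)) and (mem[y] != 6 -> (mem[pos - 6] + 2*b < store(a, 1, pos - 7)[b + 3] - 5 or 4*b >= mem[1] - 6)).
Check whether ((not (mem[y] != 6)) -> (mem[pos - 6] < a[-2] + 5 or y >= mem[1] - 1)) and (mem[y] != 6 -> (mem[pos - 6] < a[-2] + 5 or mem[1] <= -14)) and b = -1 implies it.
Countermodel: at the initial state a = {[-3] = 0, [-2] = 0, [1] = 0, [2] = -30152, [7] = 0, elsewhere 0}, b = -1, mem = {[-3] = 9, [-2] = 3, [1] = 3, [2] = 3, [7] = 1, elsewhere 3}, pos = 13, y = -3, the precondition holds but the weakest precondition fails.
Answer: invalid


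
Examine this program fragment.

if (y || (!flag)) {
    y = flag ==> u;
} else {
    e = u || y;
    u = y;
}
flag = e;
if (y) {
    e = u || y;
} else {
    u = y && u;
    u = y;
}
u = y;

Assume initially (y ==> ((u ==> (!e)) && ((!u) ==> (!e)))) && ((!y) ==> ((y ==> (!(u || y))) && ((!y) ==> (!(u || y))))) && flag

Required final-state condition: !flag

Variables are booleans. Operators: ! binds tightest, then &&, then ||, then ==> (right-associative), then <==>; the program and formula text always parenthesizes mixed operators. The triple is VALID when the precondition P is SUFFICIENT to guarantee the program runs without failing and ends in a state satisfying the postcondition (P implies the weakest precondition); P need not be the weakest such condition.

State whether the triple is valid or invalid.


Working backward. After the program, !flag must hold.
Before u := y: !flag
Then branch requires !flag; else branch requires !flag.
Before the if: (y ==> (!flag)) && ((!y) ==> (!flag))
Before flag := e: (y ==> (!e)) && ((!y) ==> (!e))
Then branch requires ((flag ==> u) ==> (!e)) && ((!(flag ==> u)) ==> (!e)); else branch requires (y ==> (!(u || y))) && ((!y) ==> (!(u || y))).
Before the if: ((y || (!flag)) ==> (((flag ==> u) ==> (!e)) && ((!(flag ==> u)) ==> (!e)))) && ((!(y || (!flag))) ==> ((y ==> (!(u || y))) && ((!y) ==> (!(u || y)))))
The weakest precondition is ((y || (!flag)) ==> (((flag ==> u) ==> (!e)) && ((!(flag ==> u)) ==> (!e)))) && ((!(y || (!flag))) ==> ((y ==> (!(u || y))) && ((!y) ==> (!(u || y))))).
Check whether (y ==> ((u ==> (!e)) && ((!u) ==> (!e)))) && ((!y) ==> ((y ==> (!(u || y))) && ((!y) ==> (!(u || y))))) && flag implies it.
Every state satisfying the precondition satisfies the weakest precondition: the implication holds.
Answer: valid


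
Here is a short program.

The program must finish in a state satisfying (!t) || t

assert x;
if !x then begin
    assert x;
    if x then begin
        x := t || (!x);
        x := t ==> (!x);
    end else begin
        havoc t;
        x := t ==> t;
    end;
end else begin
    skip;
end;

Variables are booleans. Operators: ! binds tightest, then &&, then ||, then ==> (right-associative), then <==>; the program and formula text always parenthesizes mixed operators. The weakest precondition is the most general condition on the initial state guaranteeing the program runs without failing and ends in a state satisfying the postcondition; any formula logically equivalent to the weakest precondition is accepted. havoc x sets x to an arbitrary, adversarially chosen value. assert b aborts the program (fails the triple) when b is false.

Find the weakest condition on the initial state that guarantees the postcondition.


Working backward. After the program, the postcondition (!t) || t must hold; in canonical form it is true.
Then branch requires x; else branch requires true.
Before the if: (!x) ==> x
Before assert x: x && ((!x) ==> x)
Answer: WP = x && ((!x) ==> x)


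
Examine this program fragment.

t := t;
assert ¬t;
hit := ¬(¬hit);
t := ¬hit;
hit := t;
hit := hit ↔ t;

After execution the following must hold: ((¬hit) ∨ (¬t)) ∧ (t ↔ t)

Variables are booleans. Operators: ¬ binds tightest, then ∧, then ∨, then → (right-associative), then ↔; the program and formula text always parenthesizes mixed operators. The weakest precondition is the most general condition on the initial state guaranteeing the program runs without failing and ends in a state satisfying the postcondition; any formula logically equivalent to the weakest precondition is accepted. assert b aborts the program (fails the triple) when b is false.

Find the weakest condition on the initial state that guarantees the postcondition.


Working backward. After the program, the postcondition ((¬hit) ∨ (¬t)) ∧ (t ↔ t) must hold; in canonical form it is (¬hit) ∨ (¬t).
Before hit := hit ↔ t: (¬(hit ↔ t)) ∨ (¬t)
Before hit := t: ¬t
Before t := ¬hit: hit
Before hit := ¬(¬hit): hit
Before assert ¬t: (¬t) ∧ hit
Before t := t: (¬t) ∧ hit
Answer: WP = (¬t) ∧ hit


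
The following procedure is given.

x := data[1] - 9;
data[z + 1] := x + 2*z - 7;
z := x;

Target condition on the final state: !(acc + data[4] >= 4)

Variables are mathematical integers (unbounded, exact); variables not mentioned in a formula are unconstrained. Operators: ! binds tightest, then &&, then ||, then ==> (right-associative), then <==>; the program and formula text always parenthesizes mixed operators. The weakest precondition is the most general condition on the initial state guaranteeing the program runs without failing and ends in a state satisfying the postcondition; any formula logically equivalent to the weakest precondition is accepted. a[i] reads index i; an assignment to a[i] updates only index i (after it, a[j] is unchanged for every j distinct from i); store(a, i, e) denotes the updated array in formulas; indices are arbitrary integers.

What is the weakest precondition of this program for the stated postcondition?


Working backward. After the program, the postcondition !(acc + data[4] >= 4) must hold; in canonical form it is !(data[4] + acc >= 4).
Before z := x: !(data[4] + acc >= 4)
Before data[z + 1] := x + 2*z - 7: !(store(data, z + 1, x + 2*z - 7)[4] + acc >= 4)
Before x := data[1] - 9: !(store(data, z + 1, data[1] + 2*z - 16)[4] + acc >= 4)
Answer: WP = !(store(data, z + 1, data[1] + 2*z - 16)[4] + acc >= 4)


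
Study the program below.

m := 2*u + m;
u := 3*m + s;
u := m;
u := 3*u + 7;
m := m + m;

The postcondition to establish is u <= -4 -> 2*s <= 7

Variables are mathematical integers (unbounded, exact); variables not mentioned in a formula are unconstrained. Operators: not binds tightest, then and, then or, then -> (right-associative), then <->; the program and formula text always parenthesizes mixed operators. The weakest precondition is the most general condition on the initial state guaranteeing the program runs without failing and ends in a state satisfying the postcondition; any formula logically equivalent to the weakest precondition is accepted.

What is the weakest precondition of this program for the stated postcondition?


Working backward. After the program, u <= -4 -> 2*s <= 7 must hold.
Before m := m + m: u <= -4 -> 2*s <= 7
Before u := 3*u + 7: 3*u <= -11 -> 2*s <= 7
Before u := m: 3*m <= -11 -> 2*s <= 7
Before u := 3*m + s: 3*m <= -11 -> 2*s <= 7
Before m := 2*u + m: 3*m + 6*u <= -11 -> 2*s <= 7
Answer: WP = 3*m + 6*u <= -11 -> 2*s <= 7


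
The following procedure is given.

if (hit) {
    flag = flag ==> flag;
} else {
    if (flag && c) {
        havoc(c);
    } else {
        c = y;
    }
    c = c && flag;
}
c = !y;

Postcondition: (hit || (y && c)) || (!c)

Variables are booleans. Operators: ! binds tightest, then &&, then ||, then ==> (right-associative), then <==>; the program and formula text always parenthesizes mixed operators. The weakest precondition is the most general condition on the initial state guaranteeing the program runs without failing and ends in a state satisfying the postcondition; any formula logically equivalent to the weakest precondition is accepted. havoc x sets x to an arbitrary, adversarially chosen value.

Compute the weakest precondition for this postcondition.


Working backward. After the program, the postcondition (hit || (y && c)) || (!c) must hold; in canonical form it is hit || (y && c) || (!c).
Before c := !y: hit || y
Then branch requires hit || y; else branch requires ((flag && c) ==> (hit || y)) && ((!(flag && c)) ==> (hit || y)).
Before the if: (hit ==> (hit || y)) && ((!hit) ==> (((flag && c) ==> (hit || y)) && ((!(flag && c)) ==> (hit || y))))
Answer: WP = (hit ==> (hit || y)) && ((!hit) ==> (((flag && c) ==> (hit || y)) && ((!(flag && c)) ==> (hit || y))))


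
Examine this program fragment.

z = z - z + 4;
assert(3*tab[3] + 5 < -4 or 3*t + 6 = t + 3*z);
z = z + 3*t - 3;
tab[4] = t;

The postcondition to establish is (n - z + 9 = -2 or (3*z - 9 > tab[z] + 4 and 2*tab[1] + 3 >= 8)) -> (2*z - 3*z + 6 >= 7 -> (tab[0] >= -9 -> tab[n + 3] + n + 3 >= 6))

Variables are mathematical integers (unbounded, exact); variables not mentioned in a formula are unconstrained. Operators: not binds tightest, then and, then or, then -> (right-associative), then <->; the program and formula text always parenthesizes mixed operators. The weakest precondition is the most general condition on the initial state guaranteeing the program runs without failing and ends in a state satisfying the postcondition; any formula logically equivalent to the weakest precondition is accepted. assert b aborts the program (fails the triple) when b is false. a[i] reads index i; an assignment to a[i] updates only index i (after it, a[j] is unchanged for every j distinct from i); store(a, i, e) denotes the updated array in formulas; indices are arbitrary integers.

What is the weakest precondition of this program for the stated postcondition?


Working backward. After the program, the postcondition (n - z + 9 = -2 or (3*z - 9 > tab[z] + 4 and 2*tab[1] + 3 >= 8)) -> (2*z - 3*z + 6 >= 7 -> (tab[0] >= -9 -> tab[n + 3] + n + 3 >= 6)) must hold; in canonical form it is (n = z - 11 or (3*z > tab[z] + 13 and 2*tab[1] >= 5)) -> (z <= -1 -> (tab[0] >= -9 -> tab[n + 3] + n >= 3)).
Before tab[4] := t: (n = z - 11 or (3*z > store(tab, 4, t)[z] + 13 and 2*tab[1] >= 5)) -> (z <= -1 -> (tab[0] >= -9 -> store(tab, 4, t)[n + 3] + n >= 3))
Before z := z + 3*t - 3: (n = 3*t + z - 14 or (9*t + 3*z > store(tab, 4, t)[3*t + z - 3] + 22 and 2*tab[1] >= 5)) -> (3*t + z <= 2 -> (tab[0] >= -9 -> store(tab, 4, t)[n + 3] + n >= 3))
Before assert 3*tab[3] + 5 < -4 or 3*t + 6 = t + 3*z: (3*tab[3] < -9 or 2*t = 3*z - 6) and ((n = 3*t + z - 14 or (9*t + 3*z > store(tab, 4, t)[3*t + z - 3] + 22 and 2*tab[1] >= 5)) -> (3*t + z <= 2 -> (tab[0] >= -9 -> store(tab, 4, t)[n + 3] + n >= 3)))
Before z := z - z + 4: (3*tab[3] < -9 or 2*t = 6) and ((n = 3*t - 10 or (9*t > store(tab, 4, t)[3*t + 1] + 10 and 2*tab[1] >= 5)) -> (3*t <= -2 -> (tab[0] >= -9 -> store(tab, 4, t)[n + 3] + n >= 3)))
Answer: WP = (3*tab[3] < -9 or 2*t = 6) and ((n = 3*t - 10 or (9*t > store(tab, 4, t)[3*t + 1] + 10 and 2*tab[1] >= 5)) -> (3*t <= -2 -> (tab[0] >= -9 -> store(tab, 4, t)[n + 3] + n >= 3)))


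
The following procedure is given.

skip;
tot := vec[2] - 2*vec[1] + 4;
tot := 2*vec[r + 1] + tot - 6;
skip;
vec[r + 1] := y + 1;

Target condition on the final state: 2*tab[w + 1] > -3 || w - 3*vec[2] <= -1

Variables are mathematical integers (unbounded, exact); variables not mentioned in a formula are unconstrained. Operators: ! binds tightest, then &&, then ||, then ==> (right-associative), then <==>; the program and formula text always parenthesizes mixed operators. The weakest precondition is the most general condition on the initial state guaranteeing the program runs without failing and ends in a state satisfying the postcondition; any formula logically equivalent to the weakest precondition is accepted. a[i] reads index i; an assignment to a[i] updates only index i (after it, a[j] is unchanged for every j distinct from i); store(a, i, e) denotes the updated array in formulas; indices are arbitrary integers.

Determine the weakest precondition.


Working backward. After the program, the postcondition 2*tab[w + 1] > -3 || w - 3*vec[2] <= -1 must hold; in canonical form it is 2*tab[w + 1] > -3 || w <= 3*vec[2] - 1.
Before vec[r + 1] := y + 1: 2*tab[w + 1] > -3 || w <= 3*store(vec, r + 1, y + 1)[2] - 1
Before skip: 2*tab[w + 1] > -3 || w <= 3*store(vec, r + 1, y + 1)[2] - 1
Before tot := 2*vec[r + 1] + tot - 6: 2*tab[w + 1] > -3 || w <= 3*store(vec, r + 1, y + 1)[2] - 1
Before tot := vec[2] - 2*vec[1] + 4: 2*tab[w + 1] > -3 || w <= 3*store(vec, r + 1, y + 1)[2] - 1
Before skip: 2*tab[w + 1] > -3 || w <= 3*store(vec, r + 1, y + 1)[2] - 1
Answer: WP = 2*tab[w + 1] > -3 || w <= 3*store(vec, r + 1, y + 1)[2] - 1


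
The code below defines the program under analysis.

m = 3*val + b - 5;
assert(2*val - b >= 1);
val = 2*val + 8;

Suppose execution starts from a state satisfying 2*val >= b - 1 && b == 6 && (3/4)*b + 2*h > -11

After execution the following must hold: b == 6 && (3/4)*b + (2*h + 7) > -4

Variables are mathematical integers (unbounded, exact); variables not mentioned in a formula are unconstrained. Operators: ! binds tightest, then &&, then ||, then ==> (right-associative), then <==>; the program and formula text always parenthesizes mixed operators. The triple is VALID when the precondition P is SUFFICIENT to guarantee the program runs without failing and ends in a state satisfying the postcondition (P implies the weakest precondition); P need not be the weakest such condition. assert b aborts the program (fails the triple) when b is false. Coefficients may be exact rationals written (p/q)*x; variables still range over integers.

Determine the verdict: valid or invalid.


Working backward. After the program, the postcondition b == 6 && (3/4)*b + (2*h + 7) > -4 must hold; in canonical form it is b == 6 && (3/4)*b + 2*h > -11.
Before val := 2*val + 8: b == 6 && (3/4)*b + 2*h > -11
Before assert 2*val - b >= 1: 2*val >= b + 1 && b == 6 && (3/4)*b + 2*h > -11
Before m := 3*val + b - 5: 2*val >= b + 1 && b == 6 && (3/4)*b + 2*h > -11
The weakest precondition is 2*val >= b + 1 && b == 6 && (3/4)*b + 2*h > -11.
Check whether 2*val >= b - 1 && b == 6 && (3/4)*b + 2*h > -11 implies it.
Countermodel: at the initial state b = 6, h = -7, val = 3, the precondition holds but the weakest precondition fails.
Answer: invalid


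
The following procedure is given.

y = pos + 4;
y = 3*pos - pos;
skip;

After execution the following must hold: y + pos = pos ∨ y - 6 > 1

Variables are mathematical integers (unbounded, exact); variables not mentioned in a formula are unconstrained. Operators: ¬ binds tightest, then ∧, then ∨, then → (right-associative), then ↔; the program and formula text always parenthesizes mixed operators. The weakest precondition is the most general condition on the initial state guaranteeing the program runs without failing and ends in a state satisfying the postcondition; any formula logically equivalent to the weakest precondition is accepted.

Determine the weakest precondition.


Working backward. After the program, the postcondition y + pos = pos ∨ y - 6 > 1 must hold; in canonical form it is y = 0 ∨ y > 7.
Before skip: y = 0 ∨ y > 7
Before y := 3*pos - pos: 2*pos = 0 ∨ 2*pos > 7
Before y := pos + 4: 2*pos = 0 ∨ 2*pos > 7
Answer: WP = 2*pos = 0 ∨ 2*pos > 7


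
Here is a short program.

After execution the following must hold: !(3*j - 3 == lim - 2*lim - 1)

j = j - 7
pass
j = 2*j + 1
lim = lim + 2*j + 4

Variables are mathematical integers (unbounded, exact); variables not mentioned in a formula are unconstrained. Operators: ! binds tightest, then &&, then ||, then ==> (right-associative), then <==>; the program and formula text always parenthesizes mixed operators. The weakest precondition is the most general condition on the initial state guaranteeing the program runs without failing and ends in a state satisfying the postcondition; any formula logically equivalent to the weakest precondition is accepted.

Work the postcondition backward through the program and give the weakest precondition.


Working backward. After the program, the postcondition !(3*j - 3 == lim - 2*lim - 1) must hold; in canonical form it is !(3*j + lim == 2).
Before lim := lim + 2*j + 4: !(5*j + lim == -2)
Before j := 2*j + 1: !(10*j + lim == -7)
Before skip: !(10*j + lim == -7)
Before j := j - 7: !(10*j + lim == 63)
Answer: WP = !(10*j + lim == 63)


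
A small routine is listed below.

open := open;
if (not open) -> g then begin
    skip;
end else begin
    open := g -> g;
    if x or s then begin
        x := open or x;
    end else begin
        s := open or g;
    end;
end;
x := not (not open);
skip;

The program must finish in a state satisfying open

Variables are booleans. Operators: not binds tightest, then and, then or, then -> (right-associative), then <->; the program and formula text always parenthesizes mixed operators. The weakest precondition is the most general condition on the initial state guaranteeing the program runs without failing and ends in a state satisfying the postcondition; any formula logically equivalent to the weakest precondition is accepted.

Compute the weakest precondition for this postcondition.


Working backward. After the program, open must hold.
Before skip: open
Before x := not (not open): open
Then branch requires open; else branch requires true.
Before the if: ((not open) -> g) -> open
Before open := open: ((not open) -> g) -> open
Answer: WP = ((not open) -> g) -> open


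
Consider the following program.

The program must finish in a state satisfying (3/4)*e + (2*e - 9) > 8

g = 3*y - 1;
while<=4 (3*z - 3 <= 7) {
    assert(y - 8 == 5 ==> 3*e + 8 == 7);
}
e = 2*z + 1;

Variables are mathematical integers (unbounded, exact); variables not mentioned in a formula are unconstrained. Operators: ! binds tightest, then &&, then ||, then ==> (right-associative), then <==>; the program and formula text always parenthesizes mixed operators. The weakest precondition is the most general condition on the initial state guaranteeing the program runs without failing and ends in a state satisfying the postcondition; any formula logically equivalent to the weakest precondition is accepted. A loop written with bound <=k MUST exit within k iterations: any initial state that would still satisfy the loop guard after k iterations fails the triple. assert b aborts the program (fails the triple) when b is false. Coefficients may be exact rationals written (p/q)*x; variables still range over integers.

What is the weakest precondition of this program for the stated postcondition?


Working backward. After the program, the postcondition (3/4)*e + (2*e - 9) > 8 must hold; in canonical form it is (11/4)*e > 17.
Before e := 2*z + 1: (11/2)*z > 57/4
Before the loop (bound <=4), unroll the exhaustion recursion (WP_0 = exit-now case; WP_j = one more guarded iteration, up to j = 4):
  WP_0: (!(3*z <= 10)) && (11/2)*z > 57/4
  WP_1: (3*z <= 10 ==> ((y == 13 ==> 3*e == -1) && (!(3*z <= 10)) && (11/2)*z > 57/4)) && ((!(3*z <= 10)) ==> (11/2)*z > 57/4)
  WP_2: (3*z <= 10 ==> ((y == 13 ==> 3*e == -1) && (3*z <= 10 ==> ((y == 13 ==> 3*e == -1) && (!(3*z <= 10)) && (11/2)*z > 57/4)) && ((!(3*z <= 10)) ==> (11/2)*z > 57/4))) && ((!(3*z <= 10)) ==> (11/2)*z > 57/4)
  WP_3: (3*z <= 10 ==> ((y == 13 ==> 3*e == -1) && (3*z <= 10 ==> ((y == 13 ==> 3*e == -1) && (3*z <= 10 ==> ((y == 13 ==> 3*e == -1) && (!(3*z <= 10)) && (11/2)*z > 57/4)) && ((!(3*z <= 10)) ==> (11/2)*z > 57/4))) && ((!(3*z <= 10)) ==> (11/2)*z > 57/4))) && ((!(3*z <= 10)) ==> (11/2)*z > 57/4)
  WP_4: (3*z <= 10 ==> ((y == 13 ==> 3*e == -1) && (3*z <= 10 ==> ((y == 13 ==> 3*e == -1) && (3*z <= 10 ==> ((y == 13 ==> 3*e == -1) && (3*z <= 10 ==> ((y == 13 ==> 3*e == -1) && (!(3*z <= 10)) && (11/2)*z > 57/4)) && ((!(3*z <= 10)) ==> (11/2)*z > 57/4))) && ((!(3*z <= 10)) ==> (11/2)*z > 57/4))) && ((!(3*z <= 10)) ==> (11/2)*z > 57/4))) && ((!(3*z <= 10)) ==> (11/2)*z > 57/4)
So before the loop: (3*z <= 10 ==> ((y == 13 ==> 3*e == -1) && (3*z <= 10 ==> ((y == 13 ==> 3*e == -1) && (3*z <= 10 ==> ((y == 13 ==> 3*e == -1) && (3*z <= 10 ==> ((y == 13 ==> 3*e == -1) && (!(3*z <= 10)) && (11/2)*z > 57/4)) && ((!(3*z <= 10)) ==> (11/2)*z > 57/4))) && ((!(3*z <= 10)) ==> (11/2)*z > 57/4))) && ((!(3*z <= 10)) ==> (11/2)*z > 57/4))) && ((!(3*z <= 10)) ==> (11/2)*z > 57/4)
Before g := 3*y - 1: (3*z <= 10 ==> ((y == 13 ==> 3*e == -1) && (3*z <= 10 ==> ((y == 13 ==> 3*e == -1) && (3*z <= 10 ==> ((y == 13 ==> 3*e == -1) && (3*z <= 10 ==> ((y == 13 ==> 3*e == -1) && (!(3*z <= 10)) && (11/2)*z > 57/4)) && ((!(3*z <= 10)) ==> (11/2)*z > 57/4))) && ((!(3*z <= 10)) ==> (11/2)*z > 57/4))) && ((!(3*z <= 10)) ==> (11/2)*z > 57/4))) && ((!(3*z <= 10)) ==> (11/2)*z > 57/4)
Answer: WP = (3*z <= 10 ==> ((y == 13 ==> 3*e == -1) && (3*z <= 10 ==> ((y == 13 ==> 3*e == -1) && (3*z <= 10 ==> ((y == 13 ==> 3*e == -1) && (3*z <= 10 ==> ((y == 13 ==> 3*e == -1) && (!(3*z <= 10)) && (11/2)*z > 57/4)) && ((!(3*z <= 10)) ==> (11/2)*z > 57/4))) && ((!(3*z <= 10)) ==> (11/2)*z > 57/4))) && ((!(3*z <= 10)) ==> (11/2)*z > 57/4))) && ((!(3*z <= 10)) ==> (11/2)*z > 57/4)


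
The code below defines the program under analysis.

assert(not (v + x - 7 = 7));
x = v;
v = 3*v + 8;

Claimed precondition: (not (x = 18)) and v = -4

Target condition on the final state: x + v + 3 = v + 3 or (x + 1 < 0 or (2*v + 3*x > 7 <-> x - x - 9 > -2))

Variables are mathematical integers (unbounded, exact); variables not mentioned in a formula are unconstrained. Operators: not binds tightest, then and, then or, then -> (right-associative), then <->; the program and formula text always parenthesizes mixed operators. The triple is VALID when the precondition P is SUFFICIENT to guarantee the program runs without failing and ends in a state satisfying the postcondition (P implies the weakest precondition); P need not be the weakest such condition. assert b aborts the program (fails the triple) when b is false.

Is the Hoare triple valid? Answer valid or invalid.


Working backward. After the program, the postcondition x + v + 3 = v + 3 or (x + 1 < 0 or (2*v + 3*x > 7 <-> x - x - 9 > -2)) must hold; in canonical form it is x = 0 or x < -1 or (not (2*v + 3*x > 7)).
Before v := 3*v + 8: x = 0 or x < -1 or (not (6*v + 3*x > -9))
Before x := v: v = 0 or v < -1 or (not (9*v > -9))
Before assert not (v + x - 7 = 7): (not (v + x = 14)) and (v = 0 or v < -1 or (not (9*v > -9)))
The weakest precondition is (not (v + x = 14)) and (v = 0 or v < -1 or (not (9*v > -9))).
Check whether (not (x = 18)) and v = -4 implies it.
Every state satisfying the precondition satisfies the weakest precondition: the implication holds.
Answer: valid


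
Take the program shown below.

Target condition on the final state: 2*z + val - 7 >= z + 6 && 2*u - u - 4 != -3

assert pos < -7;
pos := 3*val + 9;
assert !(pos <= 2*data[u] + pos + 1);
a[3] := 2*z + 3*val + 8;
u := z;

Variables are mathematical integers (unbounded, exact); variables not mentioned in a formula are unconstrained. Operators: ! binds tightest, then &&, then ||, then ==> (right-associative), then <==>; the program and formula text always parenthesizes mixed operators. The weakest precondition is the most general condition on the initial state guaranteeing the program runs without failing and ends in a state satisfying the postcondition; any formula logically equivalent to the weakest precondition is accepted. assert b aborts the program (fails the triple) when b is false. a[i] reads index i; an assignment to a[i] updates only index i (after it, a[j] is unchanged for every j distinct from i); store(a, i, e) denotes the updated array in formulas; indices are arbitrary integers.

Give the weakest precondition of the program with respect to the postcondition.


Working backward. After the program, the postcondition 2*z + val - 7 >= z + 6 && 2*u - u - 4 != -3 must hold; in canonical form it is val + z >= 13 && u != 1.
Before u := z: val + z >= 13 && z != 1
Before a[3] := 2*z + 3*val + 8: val + z >= 13 && z != 1
Before assert !(pos <= 2*data[u] + pos + 1): (!(2*data[u] >= -1)) && val + z >= 13 && z != 1
Before pos := 3*val + 9: (!(2*data[u] >= -1)) && val + z >= 13 && z != 1
Before assert pos < -7: pos < -7 && (!(2*data[u] >= -1)) && val + z >= 13 && z != 1
Answer: WP = pos < -7 && (!(2*data[u] >= -1)) && val + z >= 13 && z != 1


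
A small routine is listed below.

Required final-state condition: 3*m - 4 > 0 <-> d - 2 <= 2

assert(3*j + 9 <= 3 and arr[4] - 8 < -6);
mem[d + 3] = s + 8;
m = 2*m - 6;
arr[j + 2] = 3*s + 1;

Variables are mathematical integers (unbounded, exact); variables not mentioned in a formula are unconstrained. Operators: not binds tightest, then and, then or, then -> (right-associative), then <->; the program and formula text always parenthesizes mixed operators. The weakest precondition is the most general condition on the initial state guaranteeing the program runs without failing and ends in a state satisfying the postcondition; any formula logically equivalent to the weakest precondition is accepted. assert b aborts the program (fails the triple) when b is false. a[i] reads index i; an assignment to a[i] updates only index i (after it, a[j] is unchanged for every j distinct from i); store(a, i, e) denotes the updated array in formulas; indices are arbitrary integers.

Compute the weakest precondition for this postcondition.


Working backward. After the program, the postcondition 3*m - 4 > 0 <-> d - 2 <= 2 must hold; in canonical form it is 3*m > 4 <-> d <= 4.
Before arr[j + 2] := 3*s + 1: 3*m > 4 <-> d <= 4
Before m := 2*m - 6: 6*m > 22 <-> d <= 4
Before mem[d + 3] := s + 8: 6*m > 22 <-> d <= 4
Before assert 3*j + 9 <= 3 and arr[4] - 8 < -6: 3*j <= -6 and arr[4] < 2 and (6*m > 22 <-> d <= 4)
Answer: WP = 3*j <= -6 and arr[4] < 2 and (6*m > 22 <-> d <= 4)


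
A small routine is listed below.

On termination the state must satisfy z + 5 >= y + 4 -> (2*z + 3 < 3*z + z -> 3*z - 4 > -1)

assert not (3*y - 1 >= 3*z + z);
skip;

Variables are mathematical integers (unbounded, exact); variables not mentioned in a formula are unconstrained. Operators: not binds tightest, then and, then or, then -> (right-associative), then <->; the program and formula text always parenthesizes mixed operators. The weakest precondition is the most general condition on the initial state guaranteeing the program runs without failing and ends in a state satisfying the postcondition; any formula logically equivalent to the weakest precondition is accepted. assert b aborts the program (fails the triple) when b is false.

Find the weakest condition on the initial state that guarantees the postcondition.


Working backward. After the program, the postcondition z + 5 >= y + 4 -> (2*z + 3 < 3*z + z -> 3*z - 4 > -1) must hold; in canonical form it is z >= y - 1 -> (2*z > 3 -> 3*z > 3).
Before skip: z >= y - 1 -> (2*z > 3 -> 3*z > 3)
Before assert not (3*y - 1 >= 3*z + z): (not (3*y >= 4*z + 1)) and (z >= y - 1 -> (2*z > 3 -> 3*z > 3))
Answer: WP = (not (3*y >= 4*z + 1)) and (z >= y - 1 -> (2*z > 3 -> 3*z > 3))
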